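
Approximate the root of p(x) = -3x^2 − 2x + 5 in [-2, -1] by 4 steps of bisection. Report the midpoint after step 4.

m = -1.5, p(m) = 1.25 (+); new bracket [-2, -1.5]
m = -1.75, p(m) = -0.6875 (−); new bracket [-1.75, -1.5]
m = -1.625, p(m) = 0.328125 (+); new bracket [-1.75, -1.625]
m = -1.6875, p(m) = -0.168 (−); new bracket [-1.6875, -1.625]

-1.6875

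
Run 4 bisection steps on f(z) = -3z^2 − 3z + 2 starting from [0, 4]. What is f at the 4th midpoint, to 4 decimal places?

f(2) = -16 < 0, so the root lies in [0, 2]
f(1) = -4 < 0, so the root lies in [0, 1]
f(0.5) = -0.25 < 0, so the root lies in [0, 0.5]
f(0.25) = 1.0625 > 0, so the root lies in [0.25, 0.5]

1.0625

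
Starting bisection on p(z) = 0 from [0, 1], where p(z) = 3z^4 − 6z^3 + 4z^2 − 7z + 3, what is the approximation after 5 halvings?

0.46875

p(0.5) = -0.0625 < 0, so the root lies in [0, 0.5]
p(0.25) = 1.417969 > 0, so the root lies in [0.25, 0.5]
p(0.375) = 0.68042 > 0, so the root lies in [0.375, 0.5]
p(0.4375) = 0.3106 > 0, so the root lies in [0.4375, 0.5]
p(0.46875) = 0.1245 > 0, so the root lies in [0.46875, 0.5]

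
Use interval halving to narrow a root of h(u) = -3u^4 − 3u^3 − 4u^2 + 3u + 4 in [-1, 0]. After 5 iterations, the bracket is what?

m = -0.5, h(m) = 1.6875 (+); new bracket [-1, -0.5]
m = -0.75, h(m) = -0.183594 (−); new bracket [-0.75, -0.5]
m = -0.625, h(m) = 0.837158 (+); new bracket [-0.75, -0.625]
m = -0.6875, h(m) = 0.3515 (+); new bracket [-0.75, -0.6875]
m = -0.71875, h(m) = 0.0906 (+); new bracket [-0.75, -0.71875]

[-0.75, -0.71875]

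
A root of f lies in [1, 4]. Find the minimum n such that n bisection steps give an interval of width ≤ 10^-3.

Width after n steps is 3/2^n. Need 2^n ≥ 3/10^-3 = 3000.
2^11 = 2048 < 3000 ≤ 2^12 = 4096, so n = 12.

12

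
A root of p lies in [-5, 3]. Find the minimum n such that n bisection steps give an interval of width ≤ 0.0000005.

Width after n steps is 8/2^n. Need 2^n ≥ 8/0.0000005 = 16000000.
2^23 = 8388608 < 16000000 ≤ 2^24 = 16777216, so n = 24.

24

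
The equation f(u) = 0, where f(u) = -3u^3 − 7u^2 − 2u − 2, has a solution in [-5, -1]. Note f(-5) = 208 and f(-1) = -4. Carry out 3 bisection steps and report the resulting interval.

u = -3 gives f = 22, positive; keep [-3, -1]
u = -2 gives f = -2, negative; keep [-3, -2]
u = -2.5 gives f = 6.125, positive; keep [-2.5, -2]

[-2.5, -2]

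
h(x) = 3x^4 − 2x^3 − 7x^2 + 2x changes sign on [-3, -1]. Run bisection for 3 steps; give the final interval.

[-1.5, -1.25]

x = -2 gives h = 32, positive; keep [-2, -1]
x = -1.5 gives h = 3.1875, positive; keep [-1.5, -1]
x = -1.25 gives h = -2.207031, negative; keep [-1.5, -1.25]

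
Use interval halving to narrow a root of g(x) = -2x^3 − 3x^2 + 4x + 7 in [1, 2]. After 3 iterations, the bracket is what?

m = 1.5, g(m) = -0.5 (−); new bracket [1, 1.5]
m = 1.25, g(m) = 3.40625 (+); new bracket [1.25, 1.5]
m = 1.375, g(m) = 1.628906 (+); new bracket [1.375, 1.5]

[1.375, 1.5]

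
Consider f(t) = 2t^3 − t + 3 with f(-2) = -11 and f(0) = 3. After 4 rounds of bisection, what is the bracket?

[-1.375, -1.25]

midpoint -1: f = 2 > 0 → [-2, -1]
midpoint -1.5: f = -2.25 < 0 → [-1.5, -1]
midpoint -1.25: f = 0.34375 > 0 → [-1.5, -1.25]
midpoint -1.375: f = -0.8242 < 0 → [-1.375, -1.25]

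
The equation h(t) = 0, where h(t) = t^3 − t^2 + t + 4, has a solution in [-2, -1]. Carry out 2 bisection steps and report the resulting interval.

[-1.25, -1]

h(-1.5) = -3.125 < 0, so the root lies in [-1.5, -1]
h(-1.25) = -0.765625 < 0, so the root lies in [-1.25, -1]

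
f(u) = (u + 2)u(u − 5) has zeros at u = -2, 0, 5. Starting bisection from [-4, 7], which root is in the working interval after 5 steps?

midpoint 1.5: f = -18.375 < 0 → [1.5, 7]
midpoint 4.25: f = -19.921875 < 0 → [4.25, 7]
midpoint 5.625: f = 26.806641 > 0 → [4.25, 5.625]
midpoint 4.9375: f = -2.1409 < 0 → [4.9375, 5.625]
midpoint 5.28125: f = 10.8152 > 0 → [4.9375, 5.28125]

5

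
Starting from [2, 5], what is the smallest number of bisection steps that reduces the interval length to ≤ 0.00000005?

Width after n steps is 3/2^n. Need 2^n ≥ 3/0.00000005 = 60000000.
2^25 = 33554432 < 60000000 ≤ 2^26 = 67108864, so n = 26.

26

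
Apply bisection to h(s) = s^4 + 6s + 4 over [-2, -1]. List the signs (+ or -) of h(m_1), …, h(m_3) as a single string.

+--

s = -1.5 gives h = 0.0625, positive; keep [-1.5, -1]
s = -1.25 gives h = -1.058594, negative; keep [-1.5, -1.25]
s = -1.375 gives h = -0.675537, negative; keep [-1.5, -1.375]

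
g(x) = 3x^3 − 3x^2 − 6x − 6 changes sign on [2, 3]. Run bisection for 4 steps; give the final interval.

m = 2.5, g(m) = 7.125 (+); new bracket [2, 2.5]
m = 2.25, g(m) = -0.515625 (−); new bracket [2.25, 2.5]
m = 2.375, g(m) = 3.017578 (+); new bracket [2.25, 2.375]
m = 2.3125, g(m) = 1.1814 (+); new bracket [2.25, 2.3125]

[2.25, 2.3125]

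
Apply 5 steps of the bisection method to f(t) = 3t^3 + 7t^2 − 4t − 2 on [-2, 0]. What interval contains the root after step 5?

t = -1 gives f = 6, positive; keep [-1, 0]
t = -0.5 gives f = 1.375, positive; keep [-0.5, 0]
t = -0.25 gives f = -0.609375, negative; keep [-0.5, -0.25]
t = -0.375 gives f = 0.3262, positive; keep [-0.375, -0.25]
t = -0.3125 gives f = -0.158, negative; keep [-0.375, -0.3125]

[-0.375, -0.3125]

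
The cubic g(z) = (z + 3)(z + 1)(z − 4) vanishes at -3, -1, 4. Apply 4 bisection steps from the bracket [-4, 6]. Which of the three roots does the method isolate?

4

midpoint 1: g = -24 < 0 → [1, 6]
midpoint 3.5: g = -14.625 < 0 → [3.5, 6]
midpoint 4.75: g = 33.421875 > 0 → [3.5, 4.75]
midpoint 4.125: g = 4.5645 > 0 → [3.5, 4.125]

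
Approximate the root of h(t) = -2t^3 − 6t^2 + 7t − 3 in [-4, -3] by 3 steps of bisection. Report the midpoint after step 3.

m = -3.5, h(m) = -15.25 (−); new bracket [-4, -3.5]
m = -3.75, h(m) = -8.15625 (−); new bracket [-4, -3.75]
m = -3.875, h(m) = -3.847656 (−); new bracket [-4, -3.875]

-3.875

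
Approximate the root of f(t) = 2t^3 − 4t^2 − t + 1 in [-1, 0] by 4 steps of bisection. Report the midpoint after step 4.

f(-0.5) = 0.25 > 0, so the root lies in [-1, -0.5]
f(-0.75) = -1.34375 < 0, so the root lies in [-0.75, -0.5]
f(-0.625) = -0.425781 < 0, so the root lies in [-0.625, -0.5]
f(-0.5625) = -0.0591 < 0, so the root lies in [-0.5625, -0.5]

-0.5625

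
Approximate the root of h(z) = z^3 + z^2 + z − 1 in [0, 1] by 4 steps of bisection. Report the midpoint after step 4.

z = 0.5 gives h = -0.125, negative; keep [0.5, 1]
z = 0.75 gives h = 0.734375, positive; keep [0.5, 0.75]
z = 0.625 gives h = 0.259766, positive; keep [0.5, 0.625]
z = 0.5625 gives h = 0.0569, positive; keep [0.5, 0.5625]

0.5625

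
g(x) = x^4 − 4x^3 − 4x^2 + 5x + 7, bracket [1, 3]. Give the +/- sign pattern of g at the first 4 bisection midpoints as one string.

x = 2 gives g = -15, negative; keep [1, 2]
x = 1.5 gives g = -2.9375, negative; keep [1, 1.5]
x = 1.25 gives g = 1.628906, positive; keep [1.25, 1.5]
x = 1.375 gives g = -0.5115, negative; keep [1.25, 1.375]

--+-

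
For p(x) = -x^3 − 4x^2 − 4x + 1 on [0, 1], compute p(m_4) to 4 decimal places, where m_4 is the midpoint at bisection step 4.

0.1028

midpoint 0.5: p = -2.125 < 0 → [0, 0.5]
midpoint 0.25: p = -0.265625 < 0 → [0, 0.25]
midpoint 0.125: p = 0.435547 > 0 → [0.125, 0.25]
midpoint 0.1875: p = 0.1028 > 0 → [0.1875, 0.25]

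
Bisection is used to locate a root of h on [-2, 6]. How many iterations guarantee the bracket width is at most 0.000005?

Width after n steps is 8/2^n. Need 2^n ≥ 8/0.000005 = 1600000.
2^20 = 1048576 < 1600000 ≤ 2^21 = 2097152, so n = 21.

21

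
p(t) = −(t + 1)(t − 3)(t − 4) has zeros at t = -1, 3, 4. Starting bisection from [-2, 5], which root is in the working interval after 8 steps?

midpoint 1.5: p = -9.375 < 0 → [-2, 1.5]
midpoint -0.25: p = -10.359375 < 0 → [-2, -0.25]
midpoint -1.125: p = 2.642578 > 0 → [-1.125, -0.25]
midpoint -0.6875: p = -5.4016 < 0 → [-1.125, -0.6875]
midpoint -0.90625: p = -1.7967 < 0 → [-1.125, -0.90625]
midpoint -1.015625: p = 0.3147 > 0 → [-1.015625, -0.90625]
midpoint -0.9609375: p = -0.7676 < 0 → [-1.015625, -0.9609375]
midpoint -0.98828125: p = -0.2331 < 0 → [-1.015625, -0.98828125]

-1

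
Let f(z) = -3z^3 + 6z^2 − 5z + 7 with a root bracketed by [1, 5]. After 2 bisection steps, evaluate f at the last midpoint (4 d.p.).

-3.0000

m = 3, f(m) = -35 (−); new bracket [1, 3]
m = 2, f(m) = -3 (−); new bracket [1, 2]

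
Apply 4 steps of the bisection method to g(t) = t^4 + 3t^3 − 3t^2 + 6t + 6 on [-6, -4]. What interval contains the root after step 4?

t = -5 gives g = 151, positive; keep [-5, -4]
t = -4.5 gives g = 54.9375, positive; keep [-4.5, -4]
t = -4.25 gives g = 22.269531, positive; keep [-4.25, -4]
t = -4.125 gives g = 9.1663, positive; keep [-4.125, -4]

[-4.125, -4]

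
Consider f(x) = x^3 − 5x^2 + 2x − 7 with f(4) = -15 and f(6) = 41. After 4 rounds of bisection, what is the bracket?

m = 5, f(m) = 3 (+); new bracket [4, 5]
m = 4.5, f(m) = -8.125 (−); new bracket [4.5, 5]
m = 4.75, f(m) = -3.140625 (−); new bracket [4.75, 5]
m = 4.875, f(m) = -0.2207 (−); new bracket [4.875, 5]

[4.875, 5]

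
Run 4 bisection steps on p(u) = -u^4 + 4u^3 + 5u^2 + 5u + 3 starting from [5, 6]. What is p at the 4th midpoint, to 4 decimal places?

p(5.5) = -67.8125 < 0, so the root lies in [5, 5.5]
p(5.25) = -13.816406 < 0, so the root lies in [5, 5.25]
p(5.125) = 8.515381 > 0, so the root lies in [5.125, 5.25]
p(5.1875) = -2.2825 < 0, so the root lies in [5.125, 5.1875]

-2.2825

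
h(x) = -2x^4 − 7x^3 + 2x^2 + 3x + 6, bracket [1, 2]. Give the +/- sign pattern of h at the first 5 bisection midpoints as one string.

---+-

x = 1.5 gives h = -18.75, negative; keep [1, 1.5]
x = 1.25 gives h = -5.679688, negative; keep [1, 1.25]
x = 1.125 gives h = -1.26416, negative; keep [1, 1.125]
x = 1.0625 gives h = 0.5002, positive; keep [1.0625, 1.125]
x = 1.09375 gives h = -0.3475, negative; keep [1.0625, 1.09375]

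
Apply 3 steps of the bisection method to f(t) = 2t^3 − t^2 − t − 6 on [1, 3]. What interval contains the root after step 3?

[1.75, 2]

midpoint 2: f = 4 > 0 → [1, 2]
midpoint 1.5: f = -3 < 0 → [1.5, 2]
midpoint 1.75: f = -0.09375 < 0 → [1.75, 2]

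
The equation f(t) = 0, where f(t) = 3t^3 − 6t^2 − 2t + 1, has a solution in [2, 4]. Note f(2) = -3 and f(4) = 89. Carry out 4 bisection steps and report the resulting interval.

t = 3 gives f = 22, positive; keep [2, 3]
t = 2.5 gives f = 5.375, positive; keep [2, 2.5]
t = 2.25 gives f = 0.296875, positive; keep [2, 2.25]
t = 2.125 gives f = -1.5566, negative; keep [2.125, 2.25]

[2.125, 2.25]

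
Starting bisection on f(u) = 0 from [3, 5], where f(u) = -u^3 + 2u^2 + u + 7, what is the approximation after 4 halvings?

u = 4 gives f = -21, negative; keep [3, 4]
u = 3.5 gives f = -7.875, negative; keep [3, 3.5]
u = 3.25 gives f = -2.953125, negative; keep [3, 3.25]
u = 3.125 gives f = -0.8613, negative; keep [3, 3.125]

3.125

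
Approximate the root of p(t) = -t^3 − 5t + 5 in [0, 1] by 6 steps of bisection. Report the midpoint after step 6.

0.859375

t = 0.5 gives p = 2.375, positive; keep [0.5, 1]
t = 0.75 gives p = 0.828125, positive; keep [0.75, 1]
t = 0.875 gives p = -0.044922, negative; keep [0.75, 0.875]
t = 0.8125 gives p = 0.4011, positive; keep [0.8125, 0.875]
t = 0.84375 gives p = 0.1806, positive; keep [0.84375, 0.875]
t = 0.859375 gives p = 0.0685, positive; keep [0.859375, 0.875]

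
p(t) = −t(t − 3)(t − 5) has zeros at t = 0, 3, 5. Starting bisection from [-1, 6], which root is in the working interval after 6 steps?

0

t = 2.5 gives p = -3.125, negative; keep [-1, 2.5]
t = 0.75 gives p = -7.171875, negative; keep [-1, 0.75]
t = -0.125 gives p = 2.001953, positive; keep [-0.125, 0.75]
t = 0.3125 gives p = -3.9368, negative; keep [-0.125, 0.3125]
t = 0.09375 gives p = -1.3368, negative; keep [-0.125, 0.09375]
t = -0.015625 gives p = 0.2363, positive; keep [-0.015625, 0.09375]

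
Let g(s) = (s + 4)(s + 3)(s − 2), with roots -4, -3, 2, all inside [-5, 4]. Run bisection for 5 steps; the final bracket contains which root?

midpoint -0.5: g = -21.875 < 0 → [-0.5, 4]
midpoint 1.75: g = -6.828125 < 0 → [1.75, 4]
midpoint 2.875: g = 35.341797 > 0 → [1.75, 2.875]
midpoint 2.3125: g = 10.4797 > 0 → [1.75, 2.3125]
midpoint 2.03125: g = 0.9483 > 0 → [1.75, 2.03125]

2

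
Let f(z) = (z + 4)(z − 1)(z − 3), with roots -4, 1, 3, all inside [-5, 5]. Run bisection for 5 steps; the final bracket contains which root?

z = 0 gives f = 12, positive; keep [-5, 0]
z = -2.5 gives f = 28.875, positive; keep [-5, -2.5]
z = -3.75 gives f = 8.015625, positive; keep [-5, -3.75]
z = -4.375 gives f = -14.8652, negative; keep [-4.375, -3.75]
z = -4.0625 gives f = -2.2346, negative; keep [-4.0625, -3.75]

-4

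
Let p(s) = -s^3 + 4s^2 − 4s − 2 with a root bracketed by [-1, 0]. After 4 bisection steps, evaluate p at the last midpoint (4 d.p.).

p(-0.5) = 1.125 > 0, so the root lies in [-0.5, 0]
p(-0.25) = -0.734375 < 0, so the root lies in [-0.5, -0.25]
p(-0.375) = 0.115234 > 0, so the root lies in [-0.375, -0.25]
p(-0.3125) = -0.3289 < 0, so the root lies in [-0.375, -0.3125]

-0.3289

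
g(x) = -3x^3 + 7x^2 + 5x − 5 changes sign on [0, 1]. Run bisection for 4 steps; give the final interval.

[0.5625, 0.625]

midpoint 0.5: g = -1.125 < 0 → [0.5, 1]
midpoint 0.75: g = 1.421875 > 0 → [0.5, 0.75]
midpoint 0.625: g = 0.126953 > 0 → [0.5, 0.625]
midpoint 0.5625: g = -0.5066 < 0 → [0.5625, 0.625]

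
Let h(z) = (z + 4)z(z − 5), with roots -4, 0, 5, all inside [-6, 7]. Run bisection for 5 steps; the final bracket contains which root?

h(0.5) = -10.125 < 0, so the root lies in [0.5, 7]
h(3.75) = -36.328125 < 0, so the root lies in [3.75, 7]
h(5.375) = 18.896484 > 0, so the root lies in [3.75, 5.375]
h(4.5625) = -17.0916 < 0, so the root lies in [4.5625, 5.375]
h(4.96875) = -1.3926 < 0, so the root lies in [4.96875, 5.375]

5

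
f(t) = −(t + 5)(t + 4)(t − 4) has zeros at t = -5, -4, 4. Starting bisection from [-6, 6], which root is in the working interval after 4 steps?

t = 0 gives f = 80, positive; keep [0, 6]
t = 3 gives f = 56, positive; keep [3, 6]
t = 4.5 gives f = -40.375, negative; keep [3, 4.5]
t = 3.75 gives f = 16.9531, positive; keep [3.75, 4.5]

4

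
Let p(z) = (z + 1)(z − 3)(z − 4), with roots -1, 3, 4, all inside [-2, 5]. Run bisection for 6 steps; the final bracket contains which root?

-1

midpoint 1.5: p = 9.375 > 0 → [-2, 1.5]
midpoint -0.25: p = 10.359375 > 0 → [-2, -0.25]
midpoint -1.125: p = -2.642578 < 0 → [-1.125, -0.25]
midpoint -0.6875: p = 5.4016 > 0 → [-1.125, -0.6875]
midpoint -0.90625: p = 1.7967 > 0 → [-1.125, -0.90625]
midpoint -1.015625: p = -0.3147 < 0 → [-1.015625, -0.90625]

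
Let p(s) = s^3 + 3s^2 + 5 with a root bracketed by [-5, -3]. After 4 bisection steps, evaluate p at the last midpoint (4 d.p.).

0.7285

m = -4, p(m) = -11 (−); new bracket [-4, -3]
m = -3.5, p(m) = -1.125 (−); new bracket [-3.5, -3]
m = -3.25, p(m) = 2.359375 (+); new bracket [-3.5, -3.25]
m = -3.375, p(m) = 0.7285 (+); new bracket [-3.5, -3.375]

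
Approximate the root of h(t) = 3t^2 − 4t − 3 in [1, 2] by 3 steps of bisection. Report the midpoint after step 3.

midpoint 1.5: h = -2.25 < 0 → [1.5, 2]
midpoint 1.75: h = -0.8125 < 0 → [1.75, 2]
midpoint 1.875: h = 0.046875 > 0 → [1.75, 1.875]

1.875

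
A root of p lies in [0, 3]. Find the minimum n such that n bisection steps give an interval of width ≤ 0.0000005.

23

Width after n steps is 3/2^n. Need 2^n ≥ 3/0.0000005 = 6000000.
2^22 = 4194304 < 6000000 ≤ 2^23 = 8388608, so n = 23.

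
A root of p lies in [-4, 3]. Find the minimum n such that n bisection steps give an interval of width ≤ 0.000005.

Width after n steps is 7/2^n. Need 2^n ≥ 7/0.000005 = 1400000.
2^20 = 1048576 < 1400000 ≤ 2^21 = 2097152, so n = 21.

21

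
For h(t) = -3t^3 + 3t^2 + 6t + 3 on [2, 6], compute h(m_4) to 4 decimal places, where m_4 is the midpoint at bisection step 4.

-2.4844

midpoint 4: h = -117 < 0 → [2, 4]
midpoint 3: h = -33 < 0 → [2, 3]
midpoint 2.5: h = -10.125 < 0 → [2, 2.5]
midpoint 2.25: h = -2.4844 < 0 → [2, 2.25]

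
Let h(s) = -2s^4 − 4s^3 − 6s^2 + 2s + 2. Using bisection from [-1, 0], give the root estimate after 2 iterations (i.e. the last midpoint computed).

m = -0.5, h(m) = -0.125 (−); new bracket [-0.5, 0]
m = -0.25, h(m) = 1.179688 (+); new bracket [-0.5, -0.25]

-0.25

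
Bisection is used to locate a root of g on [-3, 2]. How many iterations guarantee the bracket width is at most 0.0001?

16

Width after n steps is 5/2^n. Need 2^n ≥ 5/0.0001 = 50000.
2^15 = 32768 < 50000 ≤ 2^16 = 65536, so n = 16.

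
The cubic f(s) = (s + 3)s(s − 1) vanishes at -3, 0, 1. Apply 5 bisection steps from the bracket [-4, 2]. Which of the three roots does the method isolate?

-3

s = -1 gives f = 4, positive; keep [-4, -1]
s = -2.5 gives f = 4.375, positive; keep [-4, -2.5]
s = -3.25 gives f = -3.453125, negative; keep [-3.25, -2.5]
s = -2.875 gives f = 1.3926, positive; keep [-3.25, -2.875]
s = -3.0625 gives f = -0.7776, negative; keep [-3.0625, -2.875]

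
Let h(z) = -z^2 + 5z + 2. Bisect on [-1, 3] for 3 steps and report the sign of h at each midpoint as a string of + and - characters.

midpoint 1: h = 6 > 0 → [-1, 1]
midpoint 0: h = 2 > 0 → [-1, 0]
midpoint -0.5: h = -0.75 < 0 → [-0.5, 0]

++-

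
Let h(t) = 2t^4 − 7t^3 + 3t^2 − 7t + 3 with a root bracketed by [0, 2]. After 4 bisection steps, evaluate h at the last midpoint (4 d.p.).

m = 1, h(m) = -6 (−); new bracket [0, 1]
m = 0.5, h(m) = -0.5 (−); new bracket [0, 0.5]
m = 0.25, h(m) = 1.335938 (+); new bracket [0.25, 0.5]
m = 0.375, h(m) = 0.4673 (+); new bracket [0.375, 0.5]

0.4673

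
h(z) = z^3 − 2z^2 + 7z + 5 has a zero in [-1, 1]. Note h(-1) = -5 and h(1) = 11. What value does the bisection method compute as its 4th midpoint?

midpoint 0: h = 5 > 0 → [-1, 0]
midpoint -0.5: h = 0.875 > 0 → [-1, -0.5]
midpoint -0.75: h = -1.796875 < 0 → [-0.75, -0.5]
midpoint -0.625: h = -0.4004 < 0 → [-0.625, -0.5]

-0.625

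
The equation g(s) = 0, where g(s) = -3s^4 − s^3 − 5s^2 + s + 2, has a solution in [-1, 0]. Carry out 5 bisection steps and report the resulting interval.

[-0.53125, -0.5]

midpoint -0.5: g = 0.1875 > 0 → [-1, -0.5]
midpoint -0.75: g = -2.089844 < 0 → [-0.75, -0.5]
midpoint -0.625: g = -0.791748 < 0 → [-0.625, -0.5]
midpoint -0.5625: g = -0.2669 < 0 → [-0.5625, -0.5]
midpoint -0.53125: g = -0.0314 < 0 → [-0.53125, -0.5]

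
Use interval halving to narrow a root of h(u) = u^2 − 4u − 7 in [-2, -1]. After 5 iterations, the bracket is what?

[-1.34375, -1.3125]

h(-1.5) = 1.25 > 0, so the root lies in [-1.5, -1]
h(-1.25) = -0.4375 < 0, so the root lies in [-1.5, -1.25]
h(-1.375) = 0.390625 > 0, so the root lies in [-1.375, -1.25]
h(-1.3125) = -0.0273 < 0, so the root lies in [-1.375, -1.3125]
h(-1.34375) = 0.1807 > 0, so the root lies in [-1.34375, -1.3125]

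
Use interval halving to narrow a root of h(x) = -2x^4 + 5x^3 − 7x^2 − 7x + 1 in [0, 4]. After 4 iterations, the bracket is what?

[0, 0.25]

midpoint 2: h = -33 < 0 → [0, 2]
midpoint 1: h = -10 < 0 → [0, 1]
midpoint 0.5: h = -3.75 < 0 → [0, 0.5]
midpoint 0.25: h = -1.1172 < 0 → [0, 0.25]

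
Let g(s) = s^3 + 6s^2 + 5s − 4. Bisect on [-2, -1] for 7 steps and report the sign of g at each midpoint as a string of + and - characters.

m = -1.5, g(m) = -1.375 (−); new bracket [-2, -1.5]
m = -1.75, g(m) = 0.265625 (+); new bracket [-1.75, -1.5]
m = -1.625, g(m) = -0.572266 (−); new bracket [-1.75, -1.625]
m = -1.6875, g(m) = -0.157 (−); new bracket [-1.75, -1.6875]
m = -1.71875, g(m) = 0.0535 (+); new bracket [-1.71875, -1.6875]
m = -1.703125, g(m) = -0.052 (−); new bracket [-1.71875, -1.703125]
m = -1.7109375, g(m) = 0.0007 (+); new bracket [-1.7109375, -1.703125]

-+--+-+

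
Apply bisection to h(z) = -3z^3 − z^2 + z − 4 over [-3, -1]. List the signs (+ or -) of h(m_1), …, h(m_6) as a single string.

++-+-+

h(-2) = 14 > 0, so the root lies in [-2, -1]
h(-1.5) = 2.375 > 0, so the root lies in [-1.5, -1]
h(-1.25) = -0.953125 < 0, so the root lies in [-1.5, -1.25]
h(-1.375) = 0.5332 > 0, so the root lies in [-1.375, -1.25]
h(-1.3125) = -0.2522 < 0, so the root lies in [-1.375, -1.3125]
h(-1.34375) = 0.1297 > 0, so the root lies in [-1.34375, -1.3125]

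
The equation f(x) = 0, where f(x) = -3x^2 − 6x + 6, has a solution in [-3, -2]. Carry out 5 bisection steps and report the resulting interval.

x = -2.5 gives f = 2.25, positive; keep [-3, -2.5]
x = -2.75 gives f = -0.1875, negative; keep [-2.75, -2.5]
x = -2.625 gives f = 1.078125, positive; keep [-2.75, -2.625]
x = -2.6875 gives f = 0.457, positive; keep [-2.75, -2.6875]
x = -2.71875 gives f = 0.1377, positive; keep [-2.75, -2.71875]

[-2.75, -2.71875]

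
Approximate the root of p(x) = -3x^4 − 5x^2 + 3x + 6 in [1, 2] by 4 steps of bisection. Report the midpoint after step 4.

1.0625

x = 1.5 gives p = -15.9375, negative; keep [1, 1.5]
x = 1.25 gives p = -5.386719, negative; keep [1, 1.25]
x = 1.125 gives p = -1.758545, negative; keep [1, 1.125]
x = 1.0625 gives p = -0.2803, negative; keep [1, 1.0625]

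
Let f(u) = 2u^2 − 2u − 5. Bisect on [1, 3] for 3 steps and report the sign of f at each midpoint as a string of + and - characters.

-++

u = 2 gives f = -1, negative; keep [2, 3]
u = 2.5 gives f = 2.5, positive; keep [2, 2.5]
u = 2.25 gives f = 0.625, positive; keep [2, 2.25]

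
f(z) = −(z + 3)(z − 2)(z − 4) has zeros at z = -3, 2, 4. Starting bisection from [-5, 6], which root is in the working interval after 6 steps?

midpoint 0.5: f = -18.375 < 0 → [-5, 0.5]
midpoint -2.25: f = -19.921875 < 0 → [-5, -2.25]
midpoint -3.625: f = 26.806641 > 0 → [-3.625, -2.25]
midpoint -2.9375: f = -2.1409 < 0 → [-3.625, -2.9375]
midpoint -3.28125: f = 10.8152 > 0 → [-3.28125, -2.9375]
midpoint -3.109375: f = 3.973 > 0 → [-3.109375, -2.9375]

-3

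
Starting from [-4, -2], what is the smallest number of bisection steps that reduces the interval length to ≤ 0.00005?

Width after n steps is 2/2^n. Need 2^n ≥ 2/0.00005 = 40000.
2^15 = 32768 < 40000 ≤ 2^16 = 65536, so n = 16.

16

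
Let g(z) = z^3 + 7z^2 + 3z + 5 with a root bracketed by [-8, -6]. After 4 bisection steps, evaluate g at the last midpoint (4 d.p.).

1.5840

m = -7, g(m) = -16 (−); new bracket [-7, -6]
m = -6.5, g(m) = 6.625 (+); new bracket [-7, -6.5]
m = -6.75, g(m) = -3.859375 (−); new bracket [-6.75, -6.5]
m = -6.625, g(m) = 1.584 (+); new bracket [-6.75, -6.625]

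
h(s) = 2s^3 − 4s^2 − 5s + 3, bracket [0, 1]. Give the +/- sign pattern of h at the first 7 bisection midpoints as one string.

m = 0.5, h(m) = -0.25 (−); new bracket [0, 0.5]
m = 0.25, h(m) = 1.53125 (+); new bracket [0.25, 0.5]
m = 0.375, h(m) = 0.667969 (+); new bracket [0.375, 0.5]
m = 0.4375, h(m) = 0.2144 (+); new bracket [0.4375, 0.5]
m = 0.46875, h(m) = -0.0167 (−); new bracket [0.4375, 0.46875]
m = 0.453125, h(m) = 0.0992 (+); new bracket [0.453125, 0.46875]
m = 0.4609375, h(m) = 0.0413 (+); new bracket [0.4609375, 0.46875]

-+++-++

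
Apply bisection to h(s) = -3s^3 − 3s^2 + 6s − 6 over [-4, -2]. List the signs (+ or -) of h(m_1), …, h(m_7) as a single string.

++-+++-

midpoint -3: h = 30 > 0 → [-3, -2]
midpoint -2.5: h = 7.125 > 0 → [-2.5, -2]
midpoint -2.25: h = -0.515625 < 0 → [-2.5, -2.25]
midpoint -2.375: h = 3.0176 > 0 → [-2.375, -2.25]
midpoint -2.3125: h = 1.1814 > 0 → [-2.3125, -2.25]
midpoint -2.28125: h = 0.3158 > 0 → [-2.28125, -2.25]
midpoint -2.265625: h = -0.1042 < 0 → [-2.28125, -2.265625]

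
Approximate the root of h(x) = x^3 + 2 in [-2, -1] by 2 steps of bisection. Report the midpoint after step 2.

x = -1.5 gives h = -1.375, negative; keep [-1.5, -1]
x = -1.25 gives h = 0.046875, positive; keep [-1.5, -1.25]

-1.25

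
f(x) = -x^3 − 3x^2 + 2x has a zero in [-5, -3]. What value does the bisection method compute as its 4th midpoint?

x = -4 gives f = 8, positive; keep [-4, -3]
x = -3.5 gives f = -0.875, negative; keep [-4, -3.5]
x = -3.75 gives f = 3.046875, positive; keep [-3.75, -3.5]
x = -3.625 gives f = 0.9629, positive; keep [-3.625, -3.5]

-3.625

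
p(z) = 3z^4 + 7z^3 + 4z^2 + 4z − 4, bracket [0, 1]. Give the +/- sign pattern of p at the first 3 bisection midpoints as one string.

z = 0.5 gives p = 0.0625, positive; keep [0, 0.5]
z = 0.25 gives p = -2.628906, negative; keep [0.25, 0.5]
z = 0.375 gives p = -1.509033, negative; keep [0.375, 0.5]

+--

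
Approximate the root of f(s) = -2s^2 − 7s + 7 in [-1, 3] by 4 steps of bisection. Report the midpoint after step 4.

s = 1 gives f = -2, negative; keep [-1, 1]
s = 0 gives f = 7, positive; keep [0, 1]
s = 0.5 gives f = 3, positive; keep [0.5, 1]
s = 0.75 gives f = 0.625, positive; keep [0.75, 1]

0.75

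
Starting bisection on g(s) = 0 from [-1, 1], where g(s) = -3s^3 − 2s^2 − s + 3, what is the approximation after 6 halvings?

s = 0 gives g = 3, positive; keep [0, 1]
s = 0.5 gives g = 1.625, positive; keep [0.5, 1]
s = 0.75 gives g = -0.140625, negative; keep [0.5, 0.75]
s = 0.625 gives g = 0.8613, positive; keep [0.625, 0.75]
s = 0.6875 gives g = 0.3923, positive; keep [0.6875, 0.75]
s = 0.71875 gives g = 0.1341, positive; keep [0.71875, 0.75]

0.71875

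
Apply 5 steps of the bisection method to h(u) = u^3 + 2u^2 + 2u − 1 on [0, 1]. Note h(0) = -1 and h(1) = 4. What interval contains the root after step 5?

m = 0.5, h(m) = 0.625 (+); new bracket [0, 0.5]
m = 0.25, h(m) = -0.359375 (−); new bracket [0.25, 0.5]
m = 0.375, h(m) = 0.083984 (+); new bracket [0.25, 0.375]
m = 0.3125, h(m) = -0.1492 (−); new bracket [0.3125, 0.375]
m = 0.34375, h(m) = -0.0356 (−); new bracket [0.34375, 0.375]

[0.34375, 0.375]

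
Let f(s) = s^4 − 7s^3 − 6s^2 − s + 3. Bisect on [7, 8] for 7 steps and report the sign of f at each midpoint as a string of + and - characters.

--+++--

m = 7.5, f(m) = -131.0625 (−); new bracket [7.5, 8]
m = 7.75, f(m) = -16.011719 (−); new bracket [7.75, 8]
m = 7.875, f(m) = 50.357666 (+); new bracket [7.75, 7.875]
m = 7.8125, f(m) = 16.4068 (+); new bracket [7.75, 7.8125]
m = 7.78125, f(m) = 0.0082 (+); new bracket [7.75, 7.78125]
m = 7.765625, f(m) = -8.0488 (−); new bracket [7.765625, 7.78125]
m = 7.7734375, f(m) = -4.0321 (−); new bracket [7.7734375, 7.78125]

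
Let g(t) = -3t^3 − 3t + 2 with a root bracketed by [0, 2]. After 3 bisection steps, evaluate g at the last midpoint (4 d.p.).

-1.5156

midpoint 1: g = -4 < 0 → [0, 1]
midpoint 0.5: g = 0.125 > 0 → [0.5, 1]
midpoint 0.75: g = -1.515625 < 0 → [0.5, 0.75]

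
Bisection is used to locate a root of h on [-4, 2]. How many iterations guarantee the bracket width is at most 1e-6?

23

Width after n steps is 6/2^n. Need 2^n ≥ 6/1e-6 = 6000000.
2^22 = 4194304 < 6000000 ≤ 2^23 = 8388608, so n = 23.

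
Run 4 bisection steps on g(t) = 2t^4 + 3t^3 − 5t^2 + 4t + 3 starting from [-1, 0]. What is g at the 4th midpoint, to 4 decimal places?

g(-0.5) = -0.5 < 0, so the root lies in [-0.5, 0]
g(-0.25) = 1.648438 > 0, so the root lies in [-0.5, -0.25]
g(-0.375) = 0.678223 > 0, so the root lies in [-0.5, -0.375]
g(-0.4375) = 0.115 > 0, so the root lies in [-0.5, -0.4375]

0.1150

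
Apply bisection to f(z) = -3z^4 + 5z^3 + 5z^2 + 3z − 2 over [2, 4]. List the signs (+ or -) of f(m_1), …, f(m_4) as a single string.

--++

midpoint 3: f = -56 < 0 → [2, 3]
midpoint 2.5: f = -2.3125 < 0 → [2, 2.5]
midpoint 2.25: f = 10.128906 > 0 → [2.25, 2.5]
midpoint 2.375: f = 4.8606 > 0 → [2.375, 2.5]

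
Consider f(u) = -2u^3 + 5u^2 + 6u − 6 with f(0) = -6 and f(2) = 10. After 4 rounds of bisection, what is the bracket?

[0.625, 0.75]

m = 1, f(m) = 3 (+); new bracket [0, 1]
m = 0.5, f(m) = -2 (−); new bracket [0.5, 1]
m = 0.75, f(m) = 0.46875 (+); new bracket [0.5, 0.75]
m = 0.625, f(m) = -0.7852 (−); new bracket [0.625, 0.75]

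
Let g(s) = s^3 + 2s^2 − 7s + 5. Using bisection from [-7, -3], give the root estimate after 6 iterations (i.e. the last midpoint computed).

-4.0625

g(-5) = -35 < 0, so the root lies in [-5, -3]
g(-4) = 1 > 0, so the root lies in [-5, -4]
g(-4.5) = -14.125 < 0, so the root lies in [-4.5, -4]
g(-4.25) = -5.8906 < 0, so the root lies in [-4.25, -4]
g(-4.125) = -2.2832 < 0, so the root lies in [-4.125, -4]
g(-4.0625) = -0.6018 < 0, so the root lies in [-4.0625, -4]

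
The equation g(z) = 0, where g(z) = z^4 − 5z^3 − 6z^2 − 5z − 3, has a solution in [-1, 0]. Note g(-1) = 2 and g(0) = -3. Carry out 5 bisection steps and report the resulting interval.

[-0.78125, -0.75]

z = -0.5 gives g = -1.3125, negative; keep [-1, -0.5]
z = -0.75 gives g = -0.199219, negative; keep [-1, -0.75]
z = -0.875 gives g = 0.717041, positive; keep [-0.875, -0.75]
z = -0.8125 gives g = 0.2193, positive; keep [-0.8125, -0.75]
z = -0.78125 gives g = 0.0009, positive; keep [-0.78125, -0.75]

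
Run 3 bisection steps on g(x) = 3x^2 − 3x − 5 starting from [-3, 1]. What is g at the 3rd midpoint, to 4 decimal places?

midpoint -1: g = 1 > 0 → [-1, 1]
midpoint 0: g = -5 < 0 → [-1, 0]
midpoint -0.5: g = -2.75 < 0 → [-1, -0.5]

-2.7500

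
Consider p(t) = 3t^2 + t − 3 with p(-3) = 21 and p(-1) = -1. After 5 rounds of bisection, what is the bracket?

m = -2, p(m) = 7 (+); new bracket [-2, -1]
m = -1.5, p(m) = 2.25 (+); new bracket [-1.5, -1]
m = -1.25, p(m) = 0.4375 (+); new bracket [-1.25, -1]
m = -1.125, p(m) = -0.3281 (−); new bracket [-1.25, -1.125]
m = -1.1875, p(m) = 0.043 (+); new bracket [-1.1875, -1.125]

[-1.1875, -1.125]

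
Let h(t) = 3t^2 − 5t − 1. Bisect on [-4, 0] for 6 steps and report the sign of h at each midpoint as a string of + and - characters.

++++-+

h(-2) = 21 > 0, so the root lies in [-2, 0]
h(-1) = 7 > 0, so the root lies in [-1, 0]
h(-0.5) = 2.25 > 0, so the root lies in [-0.5, 0]
h(-0.25) = 0.4375 > 0, so the root lies in [-0.25, 0]
h(-0.125) = -0.3281 < 0, so the root lies in [-0.25, -0.125]
h(-0.1875) = 0.043 > 0, so the root lies in [-0.1875, -0.125]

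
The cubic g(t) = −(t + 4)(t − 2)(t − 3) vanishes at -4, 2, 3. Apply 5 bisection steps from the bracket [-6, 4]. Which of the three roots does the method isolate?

g(-1) = -36 < 0, so the root lies in [-6, -1]
g(-3.5) = -17.875 < 0, so the root lies in [-6, -3.5]
g(-4.75) = 39.234375 > 0, so the root lies in [-4.75, -3.5]
g(-4.125) = 5.4551 > 0, so the root lies in [-4.125, -3.5]
g(-3.8125) = -7.4246 < 0, so the root lies in [-4.125, -3.8125]

-4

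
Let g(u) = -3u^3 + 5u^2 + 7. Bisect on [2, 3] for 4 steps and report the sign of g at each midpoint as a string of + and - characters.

g(2.5) = -8.625 < 0, so the root lies in [2, 2.5]
g(2.25) = -1.859375 < 0, so the root lies in [2, 2.25]
g(2.125) = 0.791016 > 0, so the root lies in [2.125, 2.25]
g(2.1875) = -0.4768 < 0, so the root lies in [2.125, 2.1875]

--+-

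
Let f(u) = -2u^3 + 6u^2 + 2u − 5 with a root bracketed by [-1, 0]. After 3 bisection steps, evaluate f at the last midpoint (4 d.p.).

m = -0.5, f(m) = -4.25 (−); new bracket [-1, -0.5]
m = -0.75, f(m) = -2.28125 (−); new bracket [-1, -0.75]
m = -0.875, f(m) = -0.816406 (−); new bracket [-1, -0.875]

-0.8164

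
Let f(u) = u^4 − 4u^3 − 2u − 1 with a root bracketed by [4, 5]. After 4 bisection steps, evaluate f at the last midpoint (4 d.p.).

u = 4.5 gives f = 35.5625, positive; keep [4, 4.5]
u = 4.25 gives f = 9.691406, positive; keep [4, 4.25]
u = 4.125 gives f = -0.476318, negative; keep [4.125, 4.25]
u = 4.1875 gives f = 4.3928, positive; keep [4.125, 4.1875]

4.3928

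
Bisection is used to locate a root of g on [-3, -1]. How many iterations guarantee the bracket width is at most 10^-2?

Width after n steps is 2/2^n. Need 2^n ≥ 2/10^-2 = 200.
2^7 = 128 < 200 ≤ 2^8 = 256, so n = 8.

8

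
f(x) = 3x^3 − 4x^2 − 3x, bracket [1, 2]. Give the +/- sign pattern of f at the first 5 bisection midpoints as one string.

--+--

x = 1.5 gives f = -3.375, negative; keep [1.5, 2]
x = 1.75 gives f = -1.421875, negative; keep [1.75, 2]
x = 1.875 gives f = 0.087891, positive; keep [1.75, 1.875]
x = 1.8125 gives f = -0.7151, negative; keep [1.8125, 1.875]
x = 1.84375 gives f = -0.3259, negative; keep [1.84375, 1.875]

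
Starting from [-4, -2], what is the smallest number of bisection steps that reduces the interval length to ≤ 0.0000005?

Width after n steps is 2/2^n. Need 2^n ≥ 2/0.0000005 = 4000000.
2^21 = 2097152 < 4000000 ≤ 2^22 = 4194304, so n = 22.

22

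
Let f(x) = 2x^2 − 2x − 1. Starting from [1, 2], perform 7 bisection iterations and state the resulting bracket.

[1.359375, 1.3671875]

m = 1.5, f(m) = 0.5 (+); new bracket [1, 1.5]
m = 1.25, f(m) = -0.375 (−); new bracket [1.25, 1.5]
m = 1.375, f(m) = 0.03125 (+); new bracket [1.25, 1.375]
m = 1.3125, f(m) = -0.1797 (−); new bracket [1.3125, 1.375]
m = 1.34375, f(m) = -0.0762 (−); new bracket [1.34375, 1.375]
m = 1.359375, f(m) = -0.0229 (−); new bracket [1.359375, 1.375]
m = 1.3671875, f(m) = 0.004 (+); new bracket [1.359375, 1.3671875]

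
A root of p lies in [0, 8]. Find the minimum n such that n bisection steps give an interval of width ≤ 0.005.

11

Width after n steps is 8/2^n. Need 2^n ≥ 8/0.005 = 1600.
2^10 = 1024 < 1600 ≤ 2^11 = 2048, so n = 11.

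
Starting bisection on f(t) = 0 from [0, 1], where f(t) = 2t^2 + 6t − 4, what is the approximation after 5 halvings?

m = 0.5, f(m) = -0.5 (−); new bracket [0.5, 1]
m = 0.75, f(m) = 1.625 (+); new bracket [0.5, 0.75]
m = 0.625, f(m) = 0.53125 (+); new bracket [0.5, 0.625]
m = 0.5625, f(m) = 0.0078 (+); new bracket [0.5, 0.5625]
m = 0.53125, f(m) = -0.248 (−); new bracket [0.53125, 0.5625]

0.53125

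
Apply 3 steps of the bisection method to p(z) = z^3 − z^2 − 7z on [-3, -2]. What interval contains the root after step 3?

[-2.25, -2.125]

p(-2.5) = -4.375 < 0, so the root lies in [-2.5, -2]
p(-2.25) = -0.703125 < 0, so the root lies in [-2.25, -2]
p(-2.125) = 0.763672 > 0, so the root lies in [-2.25, -2.125]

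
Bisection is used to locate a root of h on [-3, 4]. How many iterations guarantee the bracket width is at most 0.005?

Width after n steps is 7/2^n. Need 2^n ≥ 7/0.005 = 1400.
2^10 = 1024 < 1400 ≤ 2^11 = 2048, so n = 11.

11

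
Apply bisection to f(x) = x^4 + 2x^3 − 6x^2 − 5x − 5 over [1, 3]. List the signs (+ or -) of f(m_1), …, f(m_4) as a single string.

midpoint 2: f = -7 < 0 → [2, 3]
midpoint 2.5: f = 15.3125 > 0 → [2, 2.5]
midpoint 2.25: f = 1.785156 > 0 → [2, 2.25]
midpoint 2.125: f = -3.1365 < 0 → [2.125, 2.25]

-++-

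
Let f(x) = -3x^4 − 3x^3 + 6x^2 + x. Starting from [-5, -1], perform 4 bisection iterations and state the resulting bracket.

m = -3, f(m) = -111 (−); new bracket [-3, -1]
m = -2, f(m) = -2 (−); new bracket [-2, -1]
m = -1.5, f(m) = 6.9375 (+); new bracket [-2, -1.5]
m = -1.75, f(m) = 4.5664 (+); new bracket [-2, -1.75]

[-2, -1.75]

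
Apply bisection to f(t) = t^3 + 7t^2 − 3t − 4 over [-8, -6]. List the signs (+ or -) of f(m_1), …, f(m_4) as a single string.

midpoint -7: f = 17 > 0 → [-8, -7]
midpoint -7.5: f = -9.625 < 0 → [-7.5, -7]
midpoint -7.25: f = 4.609375 > 0 → [-7.5, -7.25]
midpoint -7.375: f = -2.2715 < 0 → [-7.375, -7.25]

+-+-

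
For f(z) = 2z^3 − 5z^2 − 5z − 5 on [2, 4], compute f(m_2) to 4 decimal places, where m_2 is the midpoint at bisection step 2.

m = 3, f(m) = -11 (−); new bracket [3, 4]
m = 3.5, f(m) = 2 (+); new bracket [3, 3.5]

2.0000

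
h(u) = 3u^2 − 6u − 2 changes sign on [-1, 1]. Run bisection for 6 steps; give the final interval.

[-0.3125, -0.28125]

m = 0, h(m) = -2 (−); new bracket [-1, 0]
m = -0.5, h(m) = 1.75 (+); new bracket [-0.5, 0]
m = -0.25, h(m) = -0.3125 (−); new bracket [-0.5, -0.25]
m = -0.375, h(m) = 0.6719 (+); new bracket [-0.375, -0.25]
m = -0.3125, h(m) = 0.168 (+); new bracket [-0.3125, -0.25]
m = -0.28125, h(m) = -0.0752 (−); new bracket [-0.3125, -0.28125]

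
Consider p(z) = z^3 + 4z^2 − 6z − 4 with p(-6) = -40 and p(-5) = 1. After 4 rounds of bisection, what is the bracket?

[-5.0625, -5]

midpoint -5.5: p = -16.375 < 0 → [-5.5, -5]
midpoint -5.25: p = -6.953125 < 0 → [-5.25, -5]
midpoint -5.125: p = -2.798828 < 0 → [-5.125, -5]
midpoint -5.0625: p = -0.8557 < 0 → [-5.0625, -5]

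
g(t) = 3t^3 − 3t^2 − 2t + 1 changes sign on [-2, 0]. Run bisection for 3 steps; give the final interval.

[-0.75, -0.5]

g(-1) = -3 < 0, so the root lies in [-1, 0]
g(-0.5) = 0.875 > 0, so the root lies in [-1, -0.5]
g(-0.75) = -0.453125 < 0, so the root lies in [-0.75, -0.5]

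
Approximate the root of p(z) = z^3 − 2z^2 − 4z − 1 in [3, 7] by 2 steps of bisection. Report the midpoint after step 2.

z = 5 gives p = 54, positive; keep [3, 5]
z = 4 gives p = 15, positive; keep [3, 4]

4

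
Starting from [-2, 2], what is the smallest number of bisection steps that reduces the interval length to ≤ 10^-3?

12

Width after n steps is 4/2^n. Need 2^n ≥ 4/10^-3 = 4000.
2^11 = 2048 < 4000 ≤ 2^12 = 4096, so n = 12.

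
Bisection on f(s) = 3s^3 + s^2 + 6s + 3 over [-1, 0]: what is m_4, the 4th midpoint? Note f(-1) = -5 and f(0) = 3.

m = -0.5, f(m) = -0.125 (−); new bracket [-0.5, 0]
m = -0.25, f(m) = 1.515625 (+); new bracket [-0.5, -0.25]
m = -0.375, f(m) = 0.732422 (+); new bracket [-0.5, -0.375]
m = -0.4375, f(m) = 0.3152 (+); new bracket [-0.5, -0.4375]

-0.4375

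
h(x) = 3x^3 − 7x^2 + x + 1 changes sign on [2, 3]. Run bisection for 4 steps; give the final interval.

[2.0625, 2.125]

h(2.5) = 6.625 > 0, so the root lies in [2, 2.5]
h(2.25) = 1.984375 > 0, so the root lies in [2, 2.25]
h(2.125) = 0.302734 > 0, so the root lies in [2, 2.125]
h(2.0625) = -0.3938 < 0, so the root lies in [2.0625, 2.125]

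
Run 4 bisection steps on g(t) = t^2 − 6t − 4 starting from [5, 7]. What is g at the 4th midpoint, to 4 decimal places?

0.1406

g(6) = -4 < 0, so the root lies in [6, 7]
g(6.5) = -0.75 < 0, so the root lies in [6.5, 7]
g(6.75) = 1.0625 > 0, so the root lies in [6.5, 6.75]
g(6.625) = 0.1406 > 0, so the root lies in [6.5, 6.625]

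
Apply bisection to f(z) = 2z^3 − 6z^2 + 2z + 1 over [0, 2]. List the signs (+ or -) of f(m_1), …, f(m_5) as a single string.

-+-++

f(1) = -1 < 0, so the root lies in [0, 1]
f(0.5) = 0.75 > 0, so the root lies in [0.5, 1]
f(0.75) = -0.03125 < 0, so the root lies in [0.5, 0.75]
f(0.625) = 0.3945 > 0, so the root lies in [0.625, 0.75]
f(0.6875) = 0.189 > 0, so the root lies in [0.6875, 0.75]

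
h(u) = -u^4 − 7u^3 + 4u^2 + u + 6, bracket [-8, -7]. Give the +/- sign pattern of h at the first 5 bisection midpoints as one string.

+----

midpoint -7.5: h = 12.5625 > 0 → [-8, -7.5]
midpoint -7.75: h = -110.613281 < 0 → [-7.75, -7.5]
midpoint -7.625: h = -46.138916 < 0 → [-7.625, -7.5]
midpoint -7.5625: h = -16.0838 < 0 → [-7.5625, -7.5]
midpoint -7.53125: h = -1.5866 < 0 → [-7.53125, -7.5]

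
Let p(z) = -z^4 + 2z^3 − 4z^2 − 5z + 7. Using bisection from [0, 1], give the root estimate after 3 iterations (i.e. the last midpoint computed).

0.875

p(0.5) = 3.6875 > 0, so the root lies in [0.5, 1]
p(0.75) = 1.527344 > 0, so the root lies in [0.75, 1]
p(0.875) = 0.316162 > 0, so the root lies in [0.875, 1]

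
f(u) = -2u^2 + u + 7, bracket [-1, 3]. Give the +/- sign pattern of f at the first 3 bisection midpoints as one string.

u = 1 gives f = 6, positive; keep [1, 3]
u = 2 gives f = 1, positive; keep [2, 3]
u = 2.5 gives f = -3, negative; keep [2, 2.5]

++-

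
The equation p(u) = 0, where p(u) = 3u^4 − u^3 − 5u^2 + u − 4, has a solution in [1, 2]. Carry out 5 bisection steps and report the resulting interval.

[1.5625, 1.59375]

midpoint 1.5: p = -1.9375 < 0 → [1.5, 2]
midpoint 1.75: p = 5.214844 > 0 → [1.5, 1.75]
midpoint 1.625: p = 1.049561 > 0 → [1.5, 1.625]
midpoint 1.5625: p = -0.5778 < 0 → [1.5625, 1.625]
midpoint 1.59375: p = 0.2008 > 0 → [1.5625, 1.59375]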